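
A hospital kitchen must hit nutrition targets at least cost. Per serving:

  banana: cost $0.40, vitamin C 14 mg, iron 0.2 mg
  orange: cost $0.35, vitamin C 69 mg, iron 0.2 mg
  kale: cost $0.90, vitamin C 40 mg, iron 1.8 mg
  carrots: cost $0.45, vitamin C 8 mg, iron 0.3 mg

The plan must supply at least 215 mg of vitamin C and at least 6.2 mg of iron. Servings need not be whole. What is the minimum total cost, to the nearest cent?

$3.40

Check every corner: each single food scaled to meet both minima, and each pair solved so both constraints bind.
banana only: max(215/14, 6.2/0.2) = 31 servings → $12.40.
orange only: max(215/69, 6.2/0.2) = 31 servings → $10.85.
kale only: max(215/40, 6.2/1.8) = 5.375 servings → $4.84.
carrots only: max(215/8, 6.2/0.3) = 26.88 servings → $12.09.
banana + orange: intersection lies outside the first quadrant.
banana + kale with both tight: 8.081 servings and 2.547 servings → $5.52.
banana + carrots with both tight: 5.731 servings and 16.85 servings → $9.87.
orange + kale with both tight: 1.196 servings and 3.312 servings → $3.40.
orange + carrots with both tight: 0.7801 servings and 20.15 servings → $9.34.
kale + carrots with both targets exact would need a negative amount; discard.
The minimum over all feasible corners is $3.40.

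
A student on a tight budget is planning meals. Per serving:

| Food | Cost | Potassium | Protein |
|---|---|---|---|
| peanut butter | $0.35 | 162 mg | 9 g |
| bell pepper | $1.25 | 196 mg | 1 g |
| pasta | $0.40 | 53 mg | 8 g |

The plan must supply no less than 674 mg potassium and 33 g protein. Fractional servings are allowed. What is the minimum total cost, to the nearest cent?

$1.46

Two binding constraints pin down two serving amounts, so the optimal mix uses at most two foods. The candidates are each food alone (scaled to the tighter of potassium/protein) and each pair with both constraints tight.
peanut butter only: max(674/162, 33/9) = 4.16 servings → $1.46.
bell pepper only: max(674/196, 33/1) = 33 servings → $41.25.
pasta only: max(674/53, 33/8) = 12.72 servings → $5.09.
peanut butter + bell pepper with both tight: 3.617 servings and 0.4494 servings → $1.83.
peanut butter + pasta with both targets exact would need a negative amount; discard.
bell pepper + pasta with both tight: 2.405 servings and 3.824 servings → $4.54.
Cheapest feasible corner: $1.46.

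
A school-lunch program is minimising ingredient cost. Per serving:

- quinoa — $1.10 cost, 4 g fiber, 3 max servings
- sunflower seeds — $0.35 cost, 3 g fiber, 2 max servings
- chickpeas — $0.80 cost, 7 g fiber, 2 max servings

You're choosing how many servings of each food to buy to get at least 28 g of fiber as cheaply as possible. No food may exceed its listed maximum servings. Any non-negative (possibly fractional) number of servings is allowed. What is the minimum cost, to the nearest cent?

$4.50

Cost per g of fiber: chickpeas $0.1143, sunflower seeds $0.1167, quinoa $0.2750.
Take 2 servings of chickpeas: +14.0 g fiber for $1.60 (total $1.60, still need 14.0 g).
Take 2 servings of sunflower seeds: +6.0 g fiber for $0.70 (total $2.30, still need 8.0 g).
Take 2 servings of quinoa: +8.0 g fiber for $2.20 (total $4.50, still need 0.0 g).
Greedy by cheapest-per-g is optimal for a single linear constraint, so the minimum cost is $4.50.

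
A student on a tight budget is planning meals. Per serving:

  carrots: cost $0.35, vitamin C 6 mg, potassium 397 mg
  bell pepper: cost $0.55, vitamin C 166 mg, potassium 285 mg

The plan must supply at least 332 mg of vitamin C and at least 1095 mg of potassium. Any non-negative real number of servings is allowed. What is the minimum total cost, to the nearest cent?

With two linear requirements the optimum uses one or two foods; enumerate the corners.
carrots only: max(332/6, 1095/397) = 55.33 servings → $19.37.
bell pepper only: max(332/166, 1095/285) = 3.842 servings → $2.11.
carrots + bell pepper with both tight: 1.358 servings and 1.951 servings → $1.55.
The minimum over all feasible corners is $1.55.

$1.55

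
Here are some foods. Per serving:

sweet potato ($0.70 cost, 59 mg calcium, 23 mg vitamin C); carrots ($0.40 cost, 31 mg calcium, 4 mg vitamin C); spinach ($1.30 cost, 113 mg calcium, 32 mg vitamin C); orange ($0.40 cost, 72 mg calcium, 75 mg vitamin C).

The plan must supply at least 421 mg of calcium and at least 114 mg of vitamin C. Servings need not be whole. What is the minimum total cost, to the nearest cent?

$2.34

Minimising a linear cost over {calcium ≥ 421, vitamin C ≥ 114, servings ≥ 0} — the optimum is at a vertex, using one or two foods.
sweet potato only: max(421/59, 114/23) = 7.136 servings → $4.99.
carrots only: max(421/31, 114/4) = 28.5 servings → $11.40.
spinach only: max(421/113, 114/32) = 3.726 servings → $4.84.
orange only: max(421/72, 114/75) = 5.847 servings → $2.34.
sweet potato + carrots with both tight: 3.878 servings and 6.199 servings → $5.19.
sweet potato + spinach: intersection lies outside the first quadrant.
sweet potato + orange: the both-tight solution has a negative serving — not a feasible corner.
carrots + spinach with both tight: 1.093 servings and 3.426 servings → $4.89.
carrots + orange with both tight: 11.47 servings and 0.9082 servings → $4.95.
spinach + orange: intersection lies outside the first quadrant.
Cheapest feasible corner: $2.34.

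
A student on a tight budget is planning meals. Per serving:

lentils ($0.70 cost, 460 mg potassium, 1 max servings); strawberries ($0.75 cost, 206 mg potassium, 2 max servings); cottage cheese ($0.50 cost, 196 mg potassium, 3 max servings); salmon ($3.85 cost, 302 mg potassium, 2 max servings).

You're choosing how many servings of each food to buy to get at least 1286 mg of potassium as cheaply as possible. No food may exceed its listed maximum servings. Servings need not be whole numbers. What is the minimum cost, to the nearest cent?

Cost per mg of potassium: lentils $0.0015, cottage cheese $0.0026, strawberries $0.0036, salmon $0.0127.
Take 1 serving of lentils: +460.0 mg potassium for $0.70 (total $0.70, still need 826.0 mg).
Take 3 servings of cottage cheese: +588.0 mg potassium for $1.50 (total $2.20, still need 238.0 mg).
Take 1.155 servings of strawberries: +238.0 mg potassium for $0.87 (total $3.07, still need 0.0 mg).
Filling from the cheapest source first is optimal under one linear minimum: $3.07.

$3.07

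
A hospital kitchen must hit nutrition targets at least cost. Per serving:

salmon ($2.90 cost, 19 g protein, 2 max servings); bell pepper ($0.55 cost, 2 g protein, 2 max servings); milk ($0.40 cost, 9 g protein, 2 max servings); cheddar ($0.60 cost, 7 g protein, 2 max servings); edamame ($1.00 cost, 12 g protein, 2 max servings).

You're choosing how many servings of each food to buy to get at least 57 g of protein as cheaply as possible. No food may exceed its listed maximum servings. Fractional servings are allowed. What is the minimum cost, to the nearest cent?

$4.15

Cost per g of protein: milk $0.0444, edamame $0.0833, cheddar $0.0857, salmon $0.1526, bell pepper $0.2750.
Take 2 servings of milk: +18.0 g protein for $0.80 (total $0.80, still need 39.0 g).
Take 2 servings of edamame: +24.0 g protein for $2.00 (total $2.80, still need 15.0 g).
Take 2 servings of cheddar: +14.0 g protein for $1.20 (total $4.00, still need 1.0 g).
Take 0.05263 servings of salmon: +1.0 g protein for $0.15 (total $4.15, still need 0.0 g).
Greedy by cheapest-per-g is optimal for a single linear constraint, so the minimum cost is $4.15.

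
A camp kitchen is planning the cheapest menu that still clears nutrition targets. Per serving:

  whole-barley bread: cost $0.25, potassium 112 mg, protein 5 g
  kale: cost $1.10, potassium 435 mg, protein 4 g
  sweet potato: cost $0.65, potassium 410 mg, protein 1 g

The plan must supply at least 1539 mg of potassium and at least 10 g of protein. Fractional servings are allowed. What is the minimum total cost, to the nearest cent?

$2.54

A basic optimal solution has at most two foods positive. Try each food alone and each pair with both targets met exactly.
whole-barley bread only: max(1539/112, 10/5) = 13.74 servings → $3.44.
kale only: max(1539/435, 10/4) = 3.538 servings → $3.89.
sweet potato only: max(1539/410, 10/1) = 10 servings → $6.50.
whole-barley bread + kale: intersection lies outside the first quadrant.
whole-barley bread + sweet potato with both tight: 1.321 servings and 3.393 servings → $2.54.
kale + sweet potato with both tight: 2.125 servings and 1.499 servings → $3.31.
So the least-cost plan costs $2.54.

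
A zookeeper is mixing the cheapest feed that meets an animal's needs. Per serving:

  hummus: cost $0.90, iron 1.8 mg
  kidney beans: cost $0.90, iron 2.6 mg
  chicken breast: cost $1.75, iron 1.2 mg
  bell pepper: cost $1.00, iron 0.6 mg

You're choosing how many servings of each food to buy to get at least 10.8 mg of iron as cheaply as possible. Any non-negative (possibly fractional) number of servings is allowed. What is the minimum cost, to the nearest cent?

$3.74

Cost per mg of iron: kidney beans $0.3462, hummus $0.5000, chicken breast $1.4583, bell pepper $1.6667.
With no serving limits, use only kidney beans: 10.8 mg / 2.6 mg = 4.154 servings × $0.90 = $3.74.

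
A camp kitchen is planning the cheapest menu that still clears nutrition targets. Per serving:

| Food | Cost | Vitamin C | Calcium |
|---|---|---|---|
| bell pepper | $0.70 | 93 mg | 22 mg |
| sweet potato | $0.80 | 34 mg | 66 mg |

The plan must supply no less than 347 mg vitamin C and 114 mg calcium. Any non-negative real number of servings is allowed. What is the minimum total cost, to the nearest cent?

At the optimum either one food covers both requirements or two foods hit both targets exactly; no other combination can be cheaper.
bell pepper only: max(347/93, 114/22) = 5.182 servings → $3.63.
sweet potato only: max(347/34, 114/66) = 10.21 servings → $8.16.
bell pepper + sweet potato with both tight: 3.53 servings and 0.5506 servings → $2.91.
So the least-cost plan costs $2.91.

$2.91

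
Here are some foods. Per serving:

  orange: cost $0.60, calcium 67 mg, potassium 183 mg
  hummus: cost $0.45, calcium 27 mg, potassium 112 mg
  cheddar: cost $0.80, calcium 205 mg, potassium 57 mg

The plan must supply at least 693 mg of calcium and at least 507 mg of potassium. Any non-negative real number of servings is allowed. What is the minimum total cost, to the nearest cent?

orange only: max(693/67, 507/183) = 10.34 servings → $6.21.
hummus only: max(693/27, 507/112) = 25.67 servings → $11.55.
cheddar only: max(693/205, 507/57) = 8.895 servings → $7.12.
orange + hummus: intersection lies outside the first quadrant.
orange + cheddar with both tight: 1.912 servings and 2.756 servings → $3.35.
hummus + cheddar with both tight: 3.008 servings and 2.984 servings → $3.74.
The minimum over all feasible corners is $3.35.

$3.35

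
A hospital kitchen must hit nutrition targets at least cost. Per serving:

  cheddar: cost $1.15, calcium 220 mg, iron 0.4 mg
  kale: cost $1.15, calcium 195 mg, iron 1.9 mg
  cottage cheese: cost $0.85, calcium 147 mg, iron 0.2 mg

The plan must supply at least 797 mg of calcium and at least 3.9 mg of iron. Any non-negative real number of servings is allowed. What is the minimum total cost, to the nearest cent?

$4.37

cheddar only: max(797/220, 3.9/0.4) = 9.75 servings → $11.21.
kale only: max(797/195, 3.9/1.9) = 4.087 servings → $4.70.
cottage cheese only: max(797/147, 3.9/0.2) = 19.5 servings → $16.57.
cheddar + kale with both tight: 2.217 servings and 1.586 servings → $4.37.
cheddar + cottage cheese with both targets exact would need a negative amount; discard.
kale + cottage cheese with both tight: 1.722 servings and 3.137 servings → $4.65.
The minimum over all feasible corners is $4.37.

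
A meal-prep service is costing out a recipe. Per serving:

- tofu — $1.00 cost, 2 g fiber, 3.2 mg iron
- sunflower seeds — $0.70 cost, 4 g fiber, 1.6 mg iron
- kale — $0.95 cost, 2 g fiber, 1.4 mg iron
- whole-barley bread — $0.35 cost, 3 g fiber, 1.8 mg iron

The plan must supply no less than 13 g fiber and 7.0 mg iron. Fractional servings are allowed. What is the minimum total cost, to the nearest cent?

$1.52

With two linear requirements the optimum uses one or two foods; enumerate the corners.
tofu only: max(13/2, 7.0/3.2) = 6.5 servings → $6.50.
sunflower seeds only: max(13/4, 7.0/1.6) = 4.375 servings → $3.06.
kale only: max(13/2, 7.0/1.4) = 6.5 servings → $6.17.
whole-barley bread only: max(13/3, 7.0/1.8) = 4.333 servings → $1.52.
tofu + sunflower seeds with both tight: 0.75 servings and 2.875 servings → $2.76.
tofu + kale: intersection lies outside the first quadrant.
tofu + whole-barley bread: intersection lies outside the first quadrant.
sunflower seeds + kale with both tight: 1.75 servings and 3 servings → $4.08.
sunflower seeds + whole-barley bread with both tight: 1 serving and 3 servings → $1.75.
kale + whole-barley bread with both targets exact would need a negative amount; discard.
Cheapest feasible corner: $1.52.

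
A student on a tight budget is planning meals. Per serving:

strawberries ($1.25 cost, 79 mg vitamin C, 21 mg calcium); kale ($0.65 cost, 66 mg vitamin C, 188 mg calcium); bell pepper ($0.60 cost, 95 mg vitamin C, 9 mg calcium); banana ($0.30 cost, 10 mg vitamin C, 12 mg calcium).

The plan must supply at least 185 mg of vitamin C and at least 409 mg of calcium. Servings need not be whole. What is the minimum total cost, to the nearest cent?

$1.67

Check every corner: each single food scaled to meet both minima, and each pair solved so both constraints bind.
strawberries only: max(185/79, 409/21) = 19.48 servings → $24.35.
kale only: max(185/66, 409/188) = 2.803 servings → $1.82.
bell pepper only: max(185/95, 409/9) = 45.44 servings → $27.27.
banana only: max(185/10, 409/12) = 34.08 servings → $10.22.
strawberries + kale with both tight: 0.5782 servings and 2.111 servings → $2.09.
strawberries + bell pepper with both targets exact would need a negative amount; discard.
strawberries + banana: the both-tight solution has a negative serving — not a feasible corner.
kale + bell pepper with both tight: 2.154 servings and 0.4509 servings → $1.67.
kale + banana with both tight: 1.719 servings and 7.156 servings → $3.26.
bell pepper + banana: the both-tight solution has a negative serving — not a feasible corner.
Cheapest feasible corner: $1.67.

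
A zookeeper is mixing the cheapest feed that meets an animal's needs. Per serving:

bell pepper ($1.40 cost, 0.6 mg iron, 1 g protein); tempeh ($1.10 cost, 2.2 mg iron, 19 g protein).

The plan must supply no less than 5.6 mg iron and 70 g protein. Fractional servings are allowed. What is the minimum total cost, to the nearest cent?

$4.05

The cheapest plan sits at a corner of the feasible region — with two constraints it uses at most two foods.
bell pepper only: max(5.6/0.6, 70/1) = 70 servings → $98.00.
tempeh only: max(5.6/2.2, 70/19) = 3.684 servings → $4.05.
bell pepper + tempeh: the both-tight solution has a negative serving — not a feasible corner.
The minimum over all feasible corners is $4.05.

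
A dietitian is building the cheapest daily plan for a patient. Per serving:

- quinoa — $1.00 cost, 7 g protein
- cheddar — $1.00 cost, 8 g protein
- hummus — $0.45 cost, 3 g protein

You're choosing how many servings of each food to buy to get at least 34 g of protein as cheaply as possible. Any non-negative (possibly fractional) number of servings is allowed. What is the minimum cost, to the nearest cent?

$4.25

Cost per g of protein: cheddar $0.1250, quinoa $0.1429, hummus $0.1500.
With no serving limits, use only cheddar: 34 g / 8 g = 4.25 servings × $1.00 = $4.25.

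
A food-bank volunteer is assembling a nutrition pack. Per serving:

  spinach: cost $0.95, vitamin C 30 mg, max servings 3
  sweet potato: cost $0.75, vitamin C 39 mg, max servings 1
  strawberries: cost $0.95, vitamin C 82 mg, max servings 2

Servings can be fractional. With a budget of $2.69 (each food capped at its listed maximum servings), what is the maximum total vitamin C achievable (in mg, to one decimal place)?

204.3 mg

Vitamin C per dollar: strawberries 86.32, sweet potato 52, spinach 31.58.
Take 2 servings of strawberries: spends $1.90, +164.0 mg vitamin C (running total 164.0 mg).
Take 1 serving of sweet potato: spends $0.75, +39.0 mg vitamin C (running total 203.0 mg).
Take 0.04211 servings of spinach: spends $0.04, +1.3 mg vitamin C (running total 204.3 mg).
Greedy by best ratio exhausts the cost allowance optimally: 204.3 mg.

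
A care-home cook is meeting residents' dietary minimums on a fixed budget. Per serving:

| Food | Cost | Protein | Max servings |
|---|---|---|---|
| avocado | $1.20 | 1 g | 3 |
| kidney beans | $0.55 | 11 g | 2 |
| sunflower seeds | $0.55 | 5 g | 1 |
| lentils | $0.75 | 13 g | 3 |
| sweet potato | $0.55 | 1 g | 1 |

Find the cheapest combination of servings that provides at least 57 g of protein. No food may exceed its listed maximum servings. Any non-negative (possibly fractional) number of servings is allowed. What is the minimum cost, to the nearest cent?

Cost per g of protein: kidney beans $0.0500, lentils $0.0577, sunflower seeds $0.1100, sweet potato $0.5500, avocado $1.2000.
Take 2 servings of kidney beans: +22.0 g protein for $1.10 (total $1.10, still need 35.0 g).
Take 2.692 servings of lentils: +35.0 g protein for $2.02 (total $3.12, still need 0.0 g).
Greedy by cheapest-per-g is optimal for a single linear constraint, so the minimum cost is $3.12.

$3.12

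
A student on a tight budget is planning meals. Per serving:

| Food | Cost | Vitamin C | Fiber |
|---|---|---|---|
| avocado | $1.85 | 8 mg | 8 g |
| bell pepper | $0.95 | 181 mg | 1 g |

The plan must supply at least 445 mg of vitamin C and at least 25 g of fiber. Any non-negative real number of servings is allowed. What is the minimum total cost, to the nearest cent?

$7.46

Two binding constraints pin down two serving amounts, so the optimal mix uses at most two foods. The candidates are each food alone (scaled to the tighter of vitamin C/fiber) and each pair with both constraints tight.
avocado only: max(445/8, 25/8) = 55.62 servings → $102.91.
bell pepper only: max(445/181, 25/1) = 25 servings → $23.75.
avocado + bell pepper with both tight: 2.833 servings and 2.333 servings → $7.46.
Cheapest feasible corner: $7.46.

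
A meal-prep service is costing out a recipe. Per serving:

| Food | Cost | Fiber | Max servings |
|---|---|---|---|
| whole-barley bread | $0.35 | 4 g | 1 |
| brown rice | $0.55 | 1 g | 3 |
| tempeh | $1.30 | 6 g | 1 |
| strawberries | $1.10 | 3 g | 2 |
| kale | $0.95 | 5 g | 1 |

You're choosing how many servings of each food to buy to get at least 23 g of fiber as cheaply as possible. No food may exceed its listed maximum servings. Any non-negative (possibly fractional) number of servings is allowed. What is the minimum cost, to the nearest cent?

Cost per g of fiber: whole-barley bread $0.0875, kale $0.1900, tempeh $0.2167, strawberries $0.3667, brown rice $0.5500.
Take 1 serving of whole-barley bread: +4.0 g fiber for $0.35 (total $0.35, still need 19.0 g).
Take 1 serving of kale: +5.0 g fiber for $0.95 (total $1.30, still need 14.0 g).
Take 1 serving of tempeh: +6.0 g fiber for $1.30 (total $2.60, still need 8.0 g).
Take 2 servings of strawberries: +6.0 g fiber for $2.20 (total $4.80, still need 2.0 g).
Take 2 servings of brown rice: +2.0 g fiber for $1.10 (total $5.90, still need 0.0 g).
Filling from the cheapest source first is optimal under one linear minimum: $5.90.

$5.90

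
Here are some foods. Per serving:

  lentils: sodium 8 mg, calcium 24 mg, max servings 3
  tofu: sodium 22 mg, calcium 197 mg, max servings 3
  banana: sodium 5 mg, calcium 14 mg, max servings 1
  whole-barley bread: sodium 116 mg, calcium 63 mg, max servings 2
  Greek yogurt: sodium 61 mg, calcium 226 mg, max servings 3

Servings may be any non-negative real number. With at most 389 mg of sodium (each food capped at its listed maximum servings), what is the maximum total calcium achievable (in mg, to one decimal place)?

1415.3 mg

Calcium per mg sodium: tofu 8.955, Greek yogurt 3.705, lentils 3, banana 2.8, whole-barley bread 0.5431.
Take 3 servings of tofu: uses 66 mg sodium, +591.0 mg calcium (running total 591.0 mg).
Take 3 servings of Greek yogurt: uses 183 mg sodium, +678.0 mg calcium (running total 1269.0 mg).
Take 3 servings of lentils: uses 24 mg sodium, +72.0 mg calcium (running total 1341.0 mg).
Take 1 serving of banana: uses 5 mg sodium, +14.0 mg calcium (running total 1355.0 mg).
Take 0.9569 servings of whole-barley bread: uses 111 mg sodium, +60.3 mg calcium (running total 1415.3 mg).
Greedy by best ratio exhausts the sodium allowance optimally: 1415.3 mg.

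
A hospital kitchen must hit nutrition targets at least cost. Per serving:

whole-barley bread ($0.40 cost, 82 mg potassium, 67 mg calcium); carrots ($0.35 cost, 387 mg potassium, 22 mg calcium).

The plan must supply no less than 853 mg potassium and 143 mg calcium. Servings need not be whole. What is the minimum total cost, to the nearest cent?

$1.27

Two binding constraints pin down two serving amounts, so the optimal mix uses at most two foods. The candidates are each food alone (scaled to the tighter of potassium/calcium) and each pair with both constraints tight.
whole-barley bread only: max(853/82, 143/67) = 10.4 servings → $4.16.
carrots only: max(853/387, 143/22) = 6.5 servings → $2.27.
whole-barley bread + carrots with both tight: 1.516 servings and 1.883 servings → $1.27.
So the least-cost plan costs $1.27.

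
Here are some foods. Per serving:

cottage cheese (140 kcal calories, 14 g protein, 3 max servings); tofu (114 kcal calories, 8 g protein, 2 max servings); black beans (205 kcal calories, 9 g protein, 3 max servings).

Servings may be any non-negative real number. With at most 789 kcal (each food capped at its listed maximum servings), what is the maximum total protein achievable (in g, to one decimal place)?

64.2 g

Protein per kcal: cottage cheese 0.1, tofu 0.07018, black beans 0.0439.
Take 3 servings of cottage cheese: uses 420 kcal, +42.0 g protein (running total 42.0 g).
Take 2 servings of tofu: uses 228 kcal, +16.0 g protein (running total 58.0 g).
Take 0.6878 servings of black beans: uses 141 kcal, +6.2 g protein (running total 64.2 g).
Greedy by best ratio exhausts the calories allowance optimally: 64.2 g.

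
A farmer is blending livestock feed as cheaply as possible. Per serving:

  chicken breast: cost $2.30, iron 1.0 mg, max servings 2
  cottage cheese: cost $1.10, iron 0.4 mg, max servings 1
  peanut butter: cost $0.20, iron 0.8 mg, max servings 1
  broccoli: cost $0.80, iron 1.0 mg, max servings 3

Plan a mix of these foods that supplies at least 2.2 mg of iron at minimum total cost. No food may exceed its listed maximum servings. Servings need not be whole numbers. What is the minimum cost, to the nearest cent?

$1.32

Cost per mg of iron: peanut butter $0.2500, broccoli $0.8000, chicken breast $2.3000, cottage cheese $2.7500.
Take 1 serving of peanut butter: +0.8 mg iron for $0.20 (total $0.20, still need 1.4 mg).
Take 1.4 servings of broccoli: +1.4 mg iron for $1.12 (total $1.32, still need 0.0 mg).
Filling from the cheapest source first is optimal under one linear minimum: $1.32.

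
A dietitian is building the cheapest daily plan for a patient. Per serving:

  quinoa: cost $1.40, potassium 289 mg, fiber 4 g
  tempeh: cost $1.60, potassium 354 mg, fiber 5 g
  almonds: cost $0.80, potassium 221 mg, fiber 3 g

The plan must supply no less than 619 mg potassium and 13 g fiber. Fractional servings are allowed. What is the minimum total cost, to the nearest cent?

Check every corner: each single food scaled to meet both minima, and each pair solved so both constraints bind.
quinoa only: max(619/289, 13/4) = 3.25 servings → $4.55.
tempeh only: max(619/354, 13/5) = 2.6 servings → $4.16.
almonds only: max(619/221, 13/3) = 4.333 servings → $3.47.
quinoa + tempeh: the both-tight solution has a negative serving — not a feasible corner.
quinoa + almonds: the both-tight solution has a negative serving — not a feasible corner.
tempeh + almonds: intersection lies outside the first quadrant.
So the least-cost plan costs $3.47.

$3.47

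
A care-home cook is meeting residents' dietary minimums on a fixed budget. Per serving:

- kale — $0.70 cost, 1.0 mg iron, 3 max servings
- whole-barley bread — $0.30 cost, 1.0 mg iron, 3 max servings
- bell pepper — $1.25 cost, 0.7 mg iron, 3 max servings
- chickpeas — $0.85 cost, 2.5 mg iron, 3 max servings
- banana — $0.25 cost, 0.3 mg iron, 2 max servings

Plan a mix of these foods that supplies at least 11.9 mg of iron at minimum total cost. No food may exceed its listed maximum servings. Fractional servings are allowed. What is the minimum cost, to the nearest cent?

$4.43

Cost per mg of iron: whole-barley bread $0.3000, chickpeas $0.3400, kale $0.7000, banana $0.8333, bell pepper $1.7857.
Take 3 servings of whole-barley bread: +3.0 mg iron for $0.90 (total $0.90, still need 8.9 mg).
Take 3 servings of chickpeas: +7.5 mg iron for $2.55 (total $3.45, still need 1.4 mg).
Take 1.4 servings of kale: +1.4 mg iron for $0.98 (total $4.43, still need 0.0 mg).
Greedy by cheapest-per-mg is optimal for a single linear constraint, so the minimum cost is $4.43.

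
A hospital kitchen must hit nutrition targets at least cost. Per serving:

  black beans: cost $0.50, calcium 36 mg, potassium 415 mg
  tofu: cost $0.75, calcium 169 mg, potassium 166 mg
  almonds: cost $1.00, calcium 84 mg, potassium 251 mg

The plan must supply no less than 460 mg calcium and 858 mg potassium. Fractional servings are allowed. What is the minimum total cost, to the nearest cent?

Minimising a linear cost over {calcium ≥ 460, potassium ≥ 858, servings ≥ 0} — the optimum is at a vertex, using one or two foods.
black beans only: max(460/36, 858/415) = 12.78 servings → $6.39.
tofu only: max(460/169, 858/166) = 5.169 servings → $3.88.
almonds only: max(460/84, 858/251) = 5.476 servings → $5.48.
black beans + tofu with both tight: 1.07 servings and 2.494 servings → $2.41.
black beans + almonds with both targets exact would need a negative amount; discard.
tofu + almonds with both tight: 1.524 servings and 2.411 servings → $3.55.
Cheapest feasible corner: $2.41.

$2.41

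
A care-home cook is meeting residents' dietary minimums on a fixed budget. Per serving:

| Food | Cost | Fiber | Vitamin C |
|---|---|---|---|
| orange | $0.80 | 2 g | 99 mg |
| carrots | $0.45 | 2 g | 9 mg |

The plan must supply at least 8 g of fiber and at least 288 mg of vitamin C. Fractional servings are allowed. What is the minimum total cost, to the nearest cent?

$2.78

For a min-cost LP with two ≥-constraints, a basic feasible solution has at most two positive variables.
orange only: max(8/2, 288/99) = 4 servings → $3.20.
carrots only: max(8/2, 288/9) = 32 servings → $14.40.
orange + carrots with both tight: 2.8 servings and 1.2 servings → $2.78.
Cheapest feasible corner: $2.78.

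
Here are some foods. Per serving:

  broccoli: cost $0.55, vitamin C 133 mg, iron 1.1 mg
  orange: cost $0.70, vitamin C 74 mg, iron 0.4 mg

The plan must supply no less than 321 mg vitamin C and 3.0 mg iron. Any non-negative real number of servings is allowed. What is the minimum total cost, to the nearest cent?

$1.50

The cheapest plan sits at a corner of the feasible region — with two constraints it uses at most two foods.
broccoli only: max(321/133, 3.0/1.1) = 2.727 servings → $1.50.
orange only: max(321/74, 3.0/0.4) = 7.5 servings → $5.25.
broccoli + orange: intersection lies outside the first quadrant.
So the least-cost plan costs $1.50.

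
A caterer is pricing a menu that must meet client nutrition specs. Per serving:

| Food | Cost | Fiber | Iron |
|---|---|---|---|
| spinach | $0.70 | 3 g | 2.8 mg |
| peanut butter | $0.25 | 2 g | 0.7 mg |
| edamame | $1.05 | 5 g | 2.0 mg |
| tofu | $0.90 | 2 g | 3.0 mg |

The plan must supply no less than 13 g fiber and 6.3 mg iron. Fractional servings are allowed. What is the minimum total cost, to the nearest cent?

$1.95

At the optimum either one food covers both requirements or two foods hit both targets exactly; no other combination can be cheaper.
spinach only: max(13/3, 6.3/2.8) = 4.333 servings → $3.03.
peanut butter only: max(13/2, 6.3/0.7) = 9 servings → $2.25.
edamame only: max(13/5, 6.3/2.0) = 3.15 servings → $3.31.
tofu only: max(13/2, 6.3/3.0) = 6.5 servings → $5.85.
spinach + peanut butter with both tight: 1 serving and 5 servings → $1.95.
spinach + edamame with both tight: 0.6875 servings and 2.188 servings → $2.78.
spinach + tofu: intersection lies outside the first quadrant.
peanut butter + edamame: intersection lies outside the first quadrant.
peanut butter + tofu with both tight: 5.739 servings and 0.7609 servings → $2.12.
edamame + tofu with both tight: 2.4 servings and 0.5 servings → $2.97.
So the least-cost plan costs $1.95.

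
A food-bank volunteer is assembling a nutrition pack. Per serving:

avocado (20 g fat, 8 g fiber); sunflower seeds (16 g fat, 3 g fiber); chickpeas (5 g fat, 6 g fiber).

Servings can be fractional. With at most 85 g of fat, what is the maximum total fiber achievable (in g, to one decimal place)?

102.0 g

Fiber per g fat: chickpeas 1.2, avocado 0.4, sunflower seeds 0.1875.
With no serving limits, spend the whole fat allowance on chickpeas: 85 g / 5 g × 6 g = 102.0 g.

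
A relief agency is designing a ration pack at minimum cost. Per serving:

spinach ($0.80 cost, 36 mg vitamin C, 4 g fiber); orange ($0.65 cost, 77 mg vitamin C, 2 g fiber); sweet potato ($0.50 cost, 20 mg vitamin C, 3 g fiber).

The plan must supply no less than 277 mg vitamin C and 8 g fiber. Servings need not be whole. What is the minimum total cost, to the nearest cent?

With two linear requirements the optimum uses one or two foods; enumerate the corners.
spinach only: max(277/36, 8/4) = 7.694 servings → $6.16.
orange only: max(277/77, 8/2) = 4 servings → $2.60.
sweet potato only: max(277/20, 8/3) = 13.85 servings → $6.92.
spinach + orange with both tight: 0.2627 servings and 3.475 servings → $2.47.
spinach + sweet potato with both targets exact would need a negative amount; discard.
orange + sweet potato with both tight: 3.513 servings and 0.3246 servings → $2.45.
The minimum over all feasible corners is $2.45.

$2.45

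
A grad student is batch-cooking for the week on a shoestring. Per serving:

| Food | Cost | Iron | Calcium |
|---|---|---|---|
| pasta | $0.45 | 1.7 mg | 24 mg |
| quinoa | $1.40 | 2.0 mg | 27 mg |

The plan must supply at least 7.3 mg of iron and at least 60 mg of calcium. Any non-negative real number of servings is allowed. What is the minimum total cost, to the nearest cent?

This is a tiny linear program; its minimum lies at a vertex of the feasible set. List the vertices and price them.
pasta only: max(7.3/1.7, 60/24) = 4.294 servings → $1.93.
quinoa only: max(7.3/2.0, 60/27) = 3.65 servings → $5.11.
pasta + quinoa: the both-tight solution has a negative serving — not a feasible corner.
The minimum over all feasible corners is $1.93.

$1.93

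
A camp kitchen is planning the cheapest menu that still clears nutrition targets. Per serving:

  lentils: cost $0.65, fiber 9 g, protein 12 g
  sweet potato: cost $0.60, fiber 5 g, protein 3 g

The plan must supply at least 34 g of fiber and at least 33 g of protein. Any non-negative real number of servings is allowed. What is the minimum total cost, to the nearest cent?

$2.46

Two binding constraints pin down two serving amounts, so the optimal mix uses at most two foods. The candidates are each food alone (scaled to the tighter of fiber/protein) and each pair with both constraints tight.
lentils only: max(34/9, 33/12) = 3.778 servings → $2.46.
sweet potato only: max(34/5, 33/3) = 11 servings → $6.60.
lentils + sweet potato with both tight: 1.909 servings and 3.364 servings → $3.26.
The minimum over all feasible corners is $2.46.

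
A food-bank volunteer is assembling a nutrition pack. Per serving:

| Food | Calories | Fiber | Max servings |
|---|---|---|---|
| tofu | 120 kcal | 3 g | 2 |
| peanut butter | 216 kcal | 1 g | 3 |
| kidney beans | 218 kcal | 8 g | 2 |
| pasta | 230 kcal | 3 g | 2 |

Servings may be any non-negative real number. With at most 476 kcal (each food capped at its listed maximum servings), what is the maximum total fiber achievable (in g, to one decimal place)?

Fiber per kcal: kidney beans 0.0367, tofu 0.025, pasta 0.01304, peanut butter 0.00463.
Take 2 servings of kidney beans: uses 436 kcal, +16.0 g fiber (running total 16.0 g).
Take 0.3333 servings of tofu: uses 40 kcal, +1.0 g fiber (running total 17.0 g).
Filling greedily by fiber-per-kcal is optimal for one linear limit, giving 17.0 g.

17.0 g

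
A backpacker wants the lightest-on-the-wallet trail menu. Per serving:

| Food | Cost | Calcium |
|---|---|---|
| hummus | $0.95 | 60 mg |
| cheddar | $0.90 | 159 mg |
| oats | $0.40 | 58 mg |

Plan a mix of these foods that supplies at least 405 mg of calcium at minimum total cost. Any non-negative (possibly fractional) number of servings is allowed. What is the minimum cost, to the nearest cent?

$2.29

Cost per mg of calcium: cheddar $0.0057, oats $0.0069, hummus $0.0158.
With no serving limits, use only cheddar: 405 mg / 159 mg = 2.547 servings × $0.90 = $2.29.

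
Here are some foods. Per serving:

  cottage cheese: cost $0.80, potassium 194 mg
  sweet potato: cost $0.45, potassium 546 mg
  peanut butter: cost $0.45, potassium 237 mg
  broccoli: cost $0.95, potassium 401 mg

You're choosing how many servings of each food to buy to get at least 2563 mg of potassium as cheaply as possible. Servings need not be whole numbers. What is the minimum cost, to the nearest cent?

$2.11

Cost per mg of potassium: sweet potato $0.0008, peanut butter $0.0019, broccoli $0.0024, cottage cheese $0.0041.
With no serving limits, use only sweet potato: 2563 mg / 546 mg = 4.694 servings × $0.45 = $2.11.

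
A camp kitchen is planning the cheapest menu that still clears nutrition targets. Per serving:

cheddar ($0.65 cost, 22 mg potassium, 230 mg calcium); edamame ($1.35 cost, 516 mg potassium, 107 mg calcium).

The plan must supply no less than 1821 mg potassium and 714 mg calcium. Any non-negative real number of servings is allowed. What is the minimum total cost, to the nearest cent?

cheddar only: max(1821/22, 714/230) = 82.77 servings → $53.80.
edamame only: max(1821/516, 714/107) = 6.673 servings → $9.01.
cheddar + edamame with both tight: 1.492 servings and 3.465 servings → $5.65.
The minimum over all feasible corners is $5.65.

$5.65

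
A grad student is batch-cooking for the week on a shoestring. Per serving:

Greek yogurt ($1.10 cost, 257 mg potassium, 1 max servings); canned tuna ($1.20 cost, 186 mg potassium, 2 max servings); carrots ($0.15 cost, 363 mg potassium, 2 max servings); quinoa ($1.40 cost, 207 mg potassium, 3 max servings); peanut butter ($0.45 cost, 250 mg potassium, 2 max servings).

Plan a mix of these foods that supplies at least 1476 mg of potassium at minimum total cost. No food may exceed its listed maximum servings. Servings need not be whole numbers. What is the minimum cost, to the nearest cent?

Cost per mg of potassium: carrots $0.0004, peanut butter $0.0018, Greek yogurt $0.0043, canned tuna $0.0065, quinoa $0.0068.
Take 2 servings of carrots: +726.0 mg potassium for $0.30 (total $0.30, still need 750.0 mg).
Take 2 servings of peanut butter: +500.0 mg potassium for $0.90 (total $1.20, still need 250.0 mg).
Take 0.9728 servings of Greek yogurt: +250.0 mg potassium for $1.07 (total $2.27, still need 0.0 mg).
Filling from the cheapest source first is optimal under one linear minimum: $2.27.

$2.27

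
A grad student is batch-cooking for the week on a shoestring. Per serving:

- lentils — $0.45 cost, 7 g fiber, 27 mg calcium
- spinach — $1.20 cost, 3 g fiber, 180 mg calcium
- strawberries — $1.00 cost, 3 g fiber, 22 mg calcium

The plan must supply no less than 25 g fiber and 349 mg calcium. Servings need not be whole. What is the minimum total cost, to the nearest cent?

$3.12

For a min-cost LP with two ≥-constraints, a basic feasible solution has at most two positive variables.
lentils only: max(25/7, 349/27) = 12.93 servings → $5.82.
spinach only: max(25/3, 349/180) = 8.333 servings → $10.00.
strawberries only: max(25/3, 349/22) = 15.86 servings → $15.86.
lentils + spinach with both tight: 2.929 servings and 1.5 servings → $3.12.
lentils + strawberries: intersection lies outside the first quadrant.
spinach + strawberries with both tight: 1.049 servings and 7.285 servings → $8.54.
So the least-cost plan costs $3.12.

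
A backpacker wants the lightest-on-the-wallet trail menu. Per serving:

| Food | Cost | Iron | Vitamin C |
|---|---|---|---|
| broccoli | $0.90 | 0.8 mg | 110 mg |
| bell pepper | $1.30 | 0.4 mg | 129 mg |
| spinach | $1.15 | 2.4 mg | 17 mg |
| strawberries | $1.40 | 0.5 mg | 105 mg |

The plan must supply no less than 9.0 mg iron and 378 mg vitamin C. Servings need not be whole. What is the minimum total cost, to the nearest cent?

$5.87

At the optimum either one food covers both requirements or two foods hit both targets exactly; no other combination can be cheaper.
broccoli only: max(9.0/0.8, 378/110) = 11.25 servings → $10.12.
bell pepper only: max(9.0/0.4, 378/129) = 22.5 servings → $29.25.
spinach only: max(9.0/2.4, 378/17) = 22.24 servings → $25.57.
strawberries only: max(9.0/0.5, 378/105) = 18 servings → $25.20.
broccoli + bell pepper with both targets exact would need a negative amount; discard.
broccoli + spinach with both tight: 3.012 servings and 2.746 servings → $5.87.
broccoli + strawberries: the both-tight solution has a negative serving — not a feasible corner.
bell pepper + spinach with both tight: 2.491 servings and 3.335 servings → $7.07.
bell pepper + strawberries: intersection lies outside the first quadrant.
spinach + strawberries with both tight: 3.105 servings and 3.097 servings → $7.91.
So the least-cost plan costs $5.87.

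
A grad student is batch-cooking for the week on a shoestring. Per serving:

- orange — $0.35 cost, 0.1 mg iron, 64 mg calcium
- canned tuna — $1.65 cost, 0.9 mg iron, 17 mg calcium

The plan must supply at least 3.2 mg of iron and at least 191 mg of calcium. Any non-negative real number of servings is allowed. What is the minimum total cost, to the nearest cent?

$6.22

The cheapest plan sits at a corner of the feasible region — with two constraints it uses at most two foods.
orange only: max(3.2/0.1, 191/64) = 32 servings → $11.20.
canned tuna only: max(3.2/0.9, 191/17) = 11.24 servings → $18.54.
orange + canned tuna with both tight: 2.102 servings and 3.322 servings → $6.22.
Cheapest feasible corner: $6.22.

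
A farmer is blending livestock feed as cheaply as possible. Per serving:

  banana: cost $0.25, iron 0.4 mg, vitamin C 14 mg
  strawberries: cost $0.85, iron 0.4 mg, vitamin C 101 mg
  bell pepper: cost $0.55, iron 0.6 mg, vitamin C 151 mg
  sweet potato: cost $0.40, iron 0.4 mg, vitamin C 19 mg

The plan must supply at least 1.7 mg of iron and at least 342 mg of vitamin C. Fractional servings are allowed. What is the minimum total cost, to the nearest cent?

Check every corner: each single food scaled to meet both minima, and each pair solved so both constraints bind.
banana only: max(1.7/0.4, 342/14) = 24.43 servings → $6.11.
strawberries only: max(1.7/0.4, 342/101) = 4.25 servings → $3.61.
bell pepper only: max(1.7/0.6, 342/151) = 2.833 servings → $1.56.
sweet potato only: max(1.7/0.4, 342/19) = 18 servings → $7.20.
banana + strawberries with both tight: 1.003 servings and 3.247 servings → $3.01.
banana + bell pepper with both tight: 0.9904 servings and 2.173 servings → $1.44.
banana + sweet potato with both targets exact would need a negative amount; discard.
strawberries + bell pepper: the both-tight solution has a negative serving — not a feasible corner.
strawberries + sweet potato with both tight: 3.186 servings and 1.064 servings → $3.13.
bell pepper + sweet potato with both tight: 2.133 servings and 1.051 servings → $1.59.
Cheapest feasible corner: $1.44.

$1.44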